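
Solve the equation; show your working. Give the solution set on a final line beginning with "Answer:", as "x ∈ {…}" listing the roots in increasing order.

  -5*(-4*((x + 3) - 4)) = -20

Step 1. [-5*(-4*((x + 3) - 4)) = -20] leading coefficient -5: divide by -5. So div: -4*((x + 3) - 4) = 4.
Step 2. [-4*((x + 3) - 4) = 4] LHS = -4·(…); ÷-4 both sides, so div: (x + 3) - 4 = -1.
Step 3. [(x + 3) - 4 = -1] the outer -4 inverts by adding 4, so sub: x + 3 = 3.
Step 4. [x + 3 = 3] subtract 3: x sits inside (… + 3), so sub: x = 0.

Answer: x ∈ {0}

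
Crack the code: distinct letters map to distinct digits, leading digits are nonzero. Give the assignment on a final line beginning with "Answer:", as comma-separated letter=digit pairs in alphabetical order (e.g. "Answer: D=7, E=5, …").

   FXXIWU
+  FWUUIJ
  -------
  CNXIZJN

Step 1. [col 1: U + J ≡ N (mod 10)] column 1 (U + J ≡ N (mod 10), carry-in 0) doesn't pin N yet; pick N=4 and continue, so N=4.
Step 2. [col 1: U + J ≡ N (mod 10)] no forcing yet in column 1 (carry-in 0); U=5 is free and consistent — try it, so U=5.
Step 3. [col 1: U + J ≡ N (mod 10)] in column 1 we have U+J≡N with carry-in 0; given U=5, N=4 and digits 4,5 already taken and all letters distinct, that pins J to 9, so J=9.
Step 4. [col 2: W + I ≡ J (mod 10)] column 2 (W + I ≡ J (mod 10), carry-in 1) doesn't pin I yet; pick I=8 and continue, so I=8.
Step 5. [col 2: W + I ≡ J (mod 10)] column 2 reads W+I+carry(1)=J with I=8, J=9; with digits 4,5,8,9 already taken and all letters distinct, the only value for W is 0. So W=0.
Step 6. [col 3: I + U ≡ Z (mod 10)] in column 3 we have I+U≡Z with carry-in 0; given I=8, U=5 and digits 0,4,5,8,9 already taken and all letters distinct, that pins Z to 3. So Z=3.
Step 7. [col 4: X + U ≡ I (mod 10)] column 4: given U=5, I=8, carry-in 1, and digits 0,3,4,5,8,9 already taken and all letters distinct, X+U≡I (mod 10) forces X=2. So X=2.
Step 8. [C] C is the leading digit of a 7-digit sum of two 6-digit numbers; the final carry is exactly 1, so C=1.
Step 9. [col 6: F + F ≡ N (mod 10)] from column 6 (N=4, carry-in 0, digits 0,1,2,3,4,5,8,9 already taken and all letters distinct): F must equal 7, so F=7.

Answer: C=1, F=7, I=8, J=9, N=4, U=5, W=0, X=2, Z=3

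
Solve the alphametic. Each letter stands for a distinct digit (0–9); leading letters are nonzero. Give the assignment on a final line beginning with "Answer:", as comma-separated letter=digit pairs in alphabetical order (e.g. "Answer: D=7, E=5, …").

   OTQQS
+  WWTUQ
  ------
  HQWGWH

Step 1. [col 1: S + Q ≡ H (mod 10)] Q=4 is one option consistent with column 1 (S + Q ≡ H (mod 10), carry-in 0) — take it ⇒ Q=4.
Step 2. [col 1: S + Q ≡ H (mod 10)] no forcing yet in column 1 (carry-in 0); S=7 is free and consistent — try it ⇒ S=7.
Step 3. [col 1: S + Q ≡ H (mod 10)] from column 1 (S=7, Q=4, carry-in 0, digits 4,7 already taken and all letters distinct): H must equal 1. So H=1.
Step 4. [col 2: Q + U ≡ W (mod 10)] W=5 is one option consistent with column 2 (Q + U ≡ W (mod 10), carry-in 1) — take it, so W=5.
Step 5. [col 2: Q + U ≡ W (mod 10)] from column 2 (Q=4, W=5, carry-in 1, digits 1,4,5,7 already taken and all letters distinct): U must equal 0, so U=0.
Step 6. [col 3: Q + T ≡ G (mod 10)] no forcing yet in column 3 (carry-in 0); G=3 is free and consistent — try it ⇒ G=3.
Step 7. [col 3: Q + T ≡ G (mod 10)] column 3 reads Q+T+carry(0)=G with Q=4, G=3; with digits 0,1,3,4,5,7 already taken and all letters distinct, the only value for T is 9 ⇒ T=9.
Step 8. [col 5: O + W ≡ Q (mod 10)] in column 5 we have O+W≡Q with carry-in 1; given W=5, Q=4 and digits 0,1,3,4,5,7,9 already taken and all letters distinct, that pins O to 8. So O=8.

Answer: G=3, H=1, O=8, Q=4, S=7, T=9, U=0, W=5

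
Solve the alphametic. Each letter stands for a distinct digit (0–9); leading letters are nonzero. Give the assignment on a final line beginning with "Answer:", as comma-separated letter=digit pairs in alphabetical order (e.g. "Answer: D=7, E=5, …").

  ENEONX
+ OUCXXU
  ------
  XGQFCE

Step 1. [col 1: X + U ≡ E (mod 10)] column 1 (X + U ≡ E (mod 10), carry-in 0) doesn't pin X yet; pick X=4 and continue. So X=4.
Step 2. [col 1: X + U ≡ E (mod 10)] several values work for E in column 1 (X + U ≡ E (mod 10), carry-in 0); try E=1. So E=1.
Step 3. [col 1: X + U ≡ E (mod 10)] column 1: given X=4, E=1, carry-in 0, and digits 1,4 already taken and all letters distinct, X+U≡E (mod 10) forces U=7 ⇒ U=7.
Step 4. [col 2: N + X ≡ C (mod 10)] several values work for N in column 2 (N + X ≡ C (mod 10), carry-in 1); try N=3, so N=3.
Step 5. [col 2: N + X ≡ C (mod 10)] from column 2 (N=3, X=4, carry-in 1, digits 1,3,4,7 already taken and all letters distinct): C must equal 8, so C=8.
Step 6. [col 3: O + X ≡ F (mod 10)] no forcing yet in column 3 (carry-in 0); F=6 is free and consistent — try it ⇒ F=6.
Step 7. [col 3: O + X ≡ F (mod 10)] column 3 reads O+X+carry(0)=F with X=4, F=6; with digits 1,3,4,6,7,8 already taken and all letters distinct, the only value for O is 2. So O=2.
Step 8. [col 4: E + C ≡ Q (mod 10)] in column 4 we have E+C≡Q with carry-in 0; given E=1, C=8 and digits 1,2,3,4,6,7,8 already taken and all letters distinct, that pins Q to 9. So Q=9.
Step 9. [col 5: N + U ≡ G (mod 10)] from column 5 (N=3, U=7, carry-in 0, digits 1,2,3,4,6,7,8,9 already taken and all letters distinct): G must equal 0, so G=0.

Answer: C=8, E=1, F=6, G=0, N=3, O=2, Q=9, U=7, X=4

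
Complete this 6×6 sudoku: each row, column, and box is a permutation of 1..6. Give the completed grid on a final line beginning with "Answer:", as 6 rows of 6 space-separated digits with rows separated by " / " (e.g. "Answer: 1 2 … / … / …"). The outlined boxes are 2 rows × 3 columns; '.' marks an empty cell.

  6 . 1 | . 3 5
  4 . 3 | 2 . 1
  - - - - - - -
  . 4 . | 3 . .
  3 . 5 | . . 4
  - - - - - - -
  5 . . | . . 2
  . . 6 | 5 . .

Step 1. [r4c2∈{1,2,6}] across col 2, 6 lands solely at r4c2 ⇒ r4c2=6.
Step 2. [r3c5∈{1,2,5,6}] in row 3, 5 fits only at r3c5. So r3c5=5.
Step 3. [r6c5∈{1,4}] in row 6, 4 fits only at r6c5 ⇒ r6c5=4.
Step 4. [r5c4∈{1,6}] in col 4, 6 fits only at r5c4. So r5c4=6.
Step 5. [r5c5∈{1}] nothing but 1 survives at r5c5 ⇒ r5c5=1.
Step 6. [r6c2∈{1,2,3}] r6c2 is the only open cell in col 2 admitting 1, so r6c2=1.
Step 7. [r3c3∈{2}] r3c3 has the single candidate 2 ⇒ r3c3=2.
Step 8. [r3c6∈{6}] r3c6's peers cover all but 6. So r3c6=6.
Step 9. [r6c1∈{2}] r6c1's peers cover all but 2. So r6c1=2.
Step 10. [r2c2∈{5}] r2c2's peers cover all but 5, so r2c2=5.
Step 11. [r2c5∈{6}] r2c5's peers cover all but 6, so r2c5=6.
Step 12. [r5c2∈{3}] r5c2 is down to just 3. So r5c2=3.
Step 13. [r6c6∈{3}] only 3 remains possible at r6c6 ⇒ r6c6=3.
Step 14. [r1c4∈{4}] r1c4 is down to just 4. So r1c4=4.
Step 15. [r1c2∈{2}] r1c2's peers cover all but 2 ⇒ r1c2=2.
Step 16. [r4c5∈{2}] r4c5 has the single candidate 2 ⇒ r4c5=2.
Step 17. [r5c3∈{4}] r5c3 is down to just 4. So r5c3=4.
Step 18. [r3c1∈{1}] nothing but 1 survives at r3c1, so r3c1=1.
Step 19. [r4c4∈{1}] r4c4 is down to just 1 ⇒ r4c4=1.

Answer: 6 2 1 4 3 5 / 4 5 3 2 6 1 / 1 4 2 3 5 6 / 3 6 5 1 2 4 / 5 3 4 6 1 2 / 2 1 6 5 4 3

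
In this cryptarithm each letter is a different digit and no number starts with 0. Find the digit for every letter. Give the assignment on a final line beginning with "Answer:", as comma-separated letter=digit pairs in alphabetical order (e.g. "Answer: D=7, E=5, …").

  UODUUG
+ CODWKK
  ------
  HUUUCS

Step 1. [col 1: G + K ≡ S (mod 10)] S=7 is one option consistent with column 1 (G + K ≡ S (mod 10), carry-in 0) — take it ⇒ S=7.
Step 2. [col 1: G + K ≡ S (mod 10)] no forcing yet in column 1 (carry-in 0); G=4 is free and consistent — try it, so G=4.
Step 3. [col 1: G + K ≡ S (mod 10)] column 1: given G=4, S=7, carry-in 0, and digits 4,7 already taken and all letters distinct, G+K≡S (mod 10) forces K=3. So K=3.
Step 4. [col 2: U + K ≡ C (mod 10)] several values work for U in column 2 (U + K ≡ C (mod 10), carry-in 0); try U=2 ⇒ U=2.
Step 5. [col 2: U + K ≡ C (mod 10)] column 2 reads U+K+carry(0)=C with U=2, K=3; with digits 2,3,4,7 already taken and all letters distinct, the only value for C is 5, so C=5.
Step 6. [col 3: U + W ≡ U (mod 10)] in column 3 we have U+W≡U with carry-in 0; given U=2 and digits 2,3,4,5,7 already taken and all letters distinct, that pins W to 0, so W=0.
Step 7. [col 4: D + D ≡ U (mod 10)] D=1 is one option consistent with column 4 (D + D ≡ U (mod 10), carry-in 0) — take it, so D=1.
Step 8. [col 5: O + O ≡ U (mod 10)] column 5: given U=2, carry-in 0, and digits 0,1,2,3,4,5,7 already taken and all letters distinct, O+O≡U (mod 10) forces O=6 ⇒ O=6.
Step 9. [col 6: U + C ≡ H (mod 10)] column 6: given U=2, C=5, carry-in 1, and digits 0,1,2,3,4,5,6,7 already taken and all letters distinct, U+C≡H (mod 10) forces H=8 ⇒ H=8.

Answer: C=5, D=1, G=4, H=8, K=3, O=6, S=7, U=2, W=0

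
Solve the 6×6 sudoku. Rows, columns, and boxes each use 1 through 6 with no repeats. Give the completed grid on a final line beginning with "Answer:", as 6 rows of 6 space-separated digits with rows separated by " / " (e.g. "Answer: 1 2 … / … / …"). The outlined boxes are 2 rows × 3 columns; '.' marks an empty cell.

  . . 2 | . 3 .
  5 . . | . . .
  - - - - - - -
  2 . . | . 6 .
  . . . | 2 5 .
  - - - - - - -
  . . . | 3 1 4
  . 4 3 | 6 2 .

Step 1. [r4c1∈{1,3,4,6}] col 1 places 3 nowhere but r4c1. So r4c1=3.
Step 2. [r4c6∈{1}] r4c6 is down to just 1. So r4c6=1.
Step 3. [r1c1∈{1,4,6}] r1c1 is the only open cell in col 1 admitting 4. So r1c1=4.
Step 4. [r4c2∈{6}] r4c2 has the single candidate 6. So r4c2=6.
Step 5. [r1c2∈{1}] r1c2 has the single candidate 1, so r1c2=1.
Step 6. [r3c2∈{5}] r3c2's peers cover all but 5. So r3c2=5.
Step 7. [r3c4∈{4}] nothing but 4 survives at r3c4, so r3c4=4.
Step 8. [r2c3∈{6}] r2c3 is down to just 6 ⇒ r2c3=6.
Step 9. [r1c6∈{5,6}] row 1 places 6 nowhere but r1c6. So r1c6=6.
Step 10. [r6c1∈{1}] only 1 remains possible at r6c1 ⇒ r6c1=1.
Step 11. [r2c2∈{3}] only 3 remains possible at r2c2 ⇒ r2c2=3.
Step 12. [r2c5∈{4}] r2c5 is down to just 4 ⇒ r2c5=4.
Step 13. [r3c6∈{3}] r3c6 has the single candidate 3 ⇒ r3c6=3.
Step 14. [r5c1∈{6}] r5c1's peers cover all but 6, so r5c1=6.
Step 15. [r3c3∈{1}] only 1 remains possible at r3c3, so r3c3=1.
Step 16. [r5c3∈{5}] only 5 remains possible at r5c3. So r5c3=5.
Step 17. [r5c2∈{2}] r5c2 is down to just 2 ⇒ r5c2=2.
Step 18. [r4c3∈{4}] nothing but 4 survives at r4c3. So r4c3=4.
Step 19. [r2c4∈{1}] nothing but 1 survives at r2c4, so r2c4=1.
Step 20. [r1c4∈{5}] r1c4's peers cover all but 5, so r1c4=5.
Step 21. [r6c6∈{5}] only 5 remains possible at r6c6. So r6c6=5.
Step 22. [r2c6∈{2}] r2c6's peers cover all but 2. So r2c6=2.

Answer: 4 1 2 5 3 6 / 5 3 6 1 4 2 / 2 5 1 4 6 3 / 3 6 4 2 5 1 / 6 2 5 3 1 4 / 1 4 3 6 2 5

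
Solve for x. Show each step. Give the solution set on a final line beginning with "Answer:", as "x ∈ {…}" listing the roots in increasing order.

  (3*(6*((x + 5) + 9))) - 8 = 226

Step 1. [(3*(6*((x + 5) + 9))) - 8 = 226] 8 comes off first (add 8). So sub: 3*(6*((x + 5) + 9)) = 234.
Step 2. [3*(6*((x + 5) + 9)) = 234] leading coefficient 3: divide by 3, so div: 6*((x + 5) + 9) = 78.
Step 3. [6*((x + 5) + 9) = 78] 6 out front; divide by 6 ⇒ div: (x + 5) + 9 = 13.
Step 4. [(x + 5) + 9 = 13] +9 is outermost — subtract 9 both sides ⇒ sub: x + 5 = 4.
Step 5. [x + 5 = 4] the outer +5 inverts by subtracting 5. So sub: x = -1.

Answer: x ∈ {-1}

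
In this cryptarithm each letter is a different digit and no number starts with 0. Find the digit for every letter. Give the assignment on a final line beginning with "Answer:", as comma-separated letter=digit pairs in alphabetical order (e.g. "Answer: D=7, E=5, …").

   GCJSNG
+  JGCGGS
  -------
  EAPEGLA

Step 1. [col 1: G + S ≡ A (mod 10)] no forcing yet in column 1 (carry-in 0); S=9 is free and consistent — try it. So S=9.
Step 2. [col 1: G + S ≡ A (mod 10)] no forcing yet in column 1 (carry-in 0); G=7 is free and consistent — try it, so G=7.
Step 3. [col 1: G + S ≡ A (mod 10)] from column 1 (G=7, S=9, carry-in 0, digits 7,9 already taken and all letters distinct): A must equal 6 ⇒ A=6.
Step 4. [col 2: N + G ≡ L (mod 10)] several values work for N in column 2 (N + G ≡ L (mod 10), carry-in 1); try N=5. So N=5.
Step 5. [E] E is the leading digit of a 7-digit sum of two 6-digit numbers; the final carry is exactly 1. So E=1.
Step 6. [col 2: N + G ≡ L (mod 10)] in column 2 we have N+G≡L with carry-in 1; given N=5, G=7 and digits 1,5,6,7,9 already taken and all letters distinct, that pins L to 3 ⇒ L=3.
Step 7. [col 4: J + C ≡ E (mod 10)] several values work for C in column 4 (J + C ≡ E (mod 10), carry-in 1); try C=2 ⇒ C=2.
Step 8. [col 4: J + C ≡ E (mod 10)] in column 4 we have J+C≡E with carry-in 1; given C=2, E=1 and digits 1,2,3,5,6,7,9 already taken and all letters distinct, that pins J to 8 ⇒ J=8.
Step 9. [col 5: C + G ≡ P (mod 10)] column 5 reads C+G+carry(1)=P with C=2, G=7; with digits 1,2,3,5,6,7,8,9 already taken and all letters distinct, the only value for P is 0, so P=0.

Answer: A=6, C=2, E=1, G=7, J=8, L=3, N=5, P=0, S=9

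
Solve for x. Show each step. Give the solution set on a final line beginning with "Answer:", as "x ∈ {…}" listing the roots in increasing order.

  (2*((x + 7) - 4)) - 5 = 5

Step 1. [(2*((x + 7) - 4)) - 5 = 5] -5 is outermost — add 5 both sides. So sub: 2*((x + 7) - 4) = 10.
Step 2. [2*((x + 7) - 4) = 10] LHS = 2·(…); ÷2 both sides. So div: (x + 7) - 4 = 5.
Step 3. [(x + 7) - 4 = 5] add 4: x sits inside (… - 4). So sub: x + 7 = 9.
Step 4. [x + 7 = 9] +7 is outermost — subtract 7 both sides ⇒ sub: x = 2.

Answer: x ∈ {2}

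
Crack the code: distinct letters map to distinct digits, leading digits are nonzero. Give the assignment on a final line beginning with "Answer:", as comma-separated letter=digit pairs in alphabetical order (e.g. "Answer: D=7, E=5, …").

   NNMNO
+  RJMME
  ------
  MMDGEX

Step 1. [col 1: O + E ≡ X (mod 10)] E=7 is one option consistent with column 1 (O + E ≡ X (mod 10), carry-in 0) — take it ⇒ E=7.
Step 2. [col 1: O + E ≡ X (mod 10)] X=0 is one option consistent with column 1 (O + E ≡ X (mod 10), carry-in 0) — take it, so X=0.
Step 3. [col 1: O + E ≡ X (mod 10)] in column 1 we have O+E≡X with carry-in 0; given E=7, X=0 and digits 0,7 already taken and all letters distinct, that pins O to 3 ⇒ O=3.
Step 4. [col 2: N + M ≡ E (mod 10)] M=1 is one option consistent with column 2 (N + M ≡ E (mod 10), carry-in 1) — take it, so M=1.
Step 5. [col 2: N + M ≡ E (mod 10)] in column 2 we have N+M≡E with carry-in 1; given M=1, E=7 and digits 0,1,3,7 already taken and all letters distinct, that pins N to 5, so N=5.
Step 6. [col 3: M + M ≡ G (mod 10)] in column 3 we have M+M≡G with carry-in 0; given M=1 and digits 0,1,3,5,7 already taken and all letters distinct, that pins G to 2 ⇒ G=2.
Step 7. [col 4: N + J ≡ D (mod 10)] column 4 (N + J ≡ D (mod 10), carry-in 0) doesn't pin J yet; pick J=4 and continue. So J=4.
Step 8. [col 4: N + J ≡ D (mod 10)] in column 4 we have N+J≡D with carry-in 0; given N=5, J=4 and digits 0,1,2,3,4,5,7 already taken and all letters distinct, that pins D to 9 ⇒ D=9.
Step 9. [col 5: N + R ≡ M (mod 10)] column 5 reads N+R+carry(0)=M with N=5, M=1; with digits 0,1,2,3,4,5,7,9 already taken and all letters distinct, the only value for R is 6 ⇒ R=6.

Answer: D=9, E=7, G=2, J=4, M=1, N=5, O=3, R=6, X=0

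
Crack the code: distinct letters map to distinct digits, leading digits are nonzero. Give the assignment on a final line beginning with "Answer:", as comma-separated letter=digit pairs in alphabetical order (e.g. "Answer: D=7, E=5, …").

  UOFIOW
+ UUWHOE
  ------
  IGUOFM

Step 1. [col 1: W + E ≡ M (mod 10)] column 1 (W + E ≡ M (mod 10), carry-in 0) doesn't pin M yet; pick M=7 and continue, so M=7.
Step 2. [col 1: W + E ≡ M (mod 10)] several values work for E in column 1 (W + E ≡ M (mod 10), carry-in 0); try E=2, so E=2.
Step 3. [col 1: W + E ≡ M (mod 10)] in column 1 we have W+E≡M with carry-in 0; given E=2, M=7 and digits 2,7 already taken and all letters distinct, that pins W to 5. So W=5.
Step 4. [col 2: O + O ≡ F (mod 10)] several values work for F in column 2 (O + O ≡ F (mod 10), carry-in 0); try F=6 ⇒ F=6.
Step 5. [col 2: O + O ≡ F (mod 10)] no forcing yet in column 2 (carry-in 0); O=8 is free and consistent — try it, so O=8.
Step 6. [col 3: I + H ≡ O (mod 10)] column 3 (I + H ≡ O (mod 10), carry-in 1) doesn't pin I yet; pick I=3 and continue, so I=3.
Step 7. [col 3: I + H ≡ O (mod 10)] column 3: given I=3, O=8, carry-in 1, and digits 2,3,5,6,7,8 already taken and all letters distinct, I+H≡O (mod 10) forces H=4. So H=4.
Step 8. [col 4: F + W ≡ U (mod 10)] in column 4 we have F+W≡U with carry-in 0; given F=6, W=5 and digits 2,3,4,5,6,7,8 already taken and all letters distinct, that pins U to 1, so U=1.
Step 9. [col 5: O + U ≡ G (mod 10)] column 5: given O=8, U=1, carry-in 1, and digits 1,2,3,4,5,6,7,8 already taken and all letters distinct, O+U≡G (mod 10) forces G=0 ⇒ G=0.

Answer: E=2, F=6, G=0, H=4, I=3, M=7, O=8, U=1, W=5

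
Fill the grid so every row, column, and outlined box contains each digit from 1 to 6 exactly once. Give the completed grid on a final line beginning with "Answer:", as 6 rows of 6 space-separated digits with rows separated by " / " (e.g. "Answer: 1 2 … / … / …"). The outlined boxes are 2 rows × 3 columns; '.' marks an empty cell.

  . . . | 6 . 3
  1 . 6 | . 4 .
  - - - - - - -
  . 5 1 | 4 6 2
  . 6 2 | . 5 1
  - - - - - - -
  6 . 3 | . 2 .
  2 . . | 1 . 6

Step 1. [r6c2∈{4}] only 4 remains possible at r6c2 ⇒ r6c2=4.
Step 2. [r1c1∈{4,5}] across col 1, 5 lands solely at r1c1. So r1c1=5.
Step 3. [r2c6∈{5}] only 5 remains possible at r2c6 ⇒ r2c6=5.
Step 4. [r2c2∈{2,3}] r2c2 is the only open cell in row 2 admitting 3 ⇒ r2c2=3.
Step 5. [r4c1∈{3,4}] r4c1 is the only open cell in row 4 admitting 4 ⇒ r4c1=4.
Step 6. [r5c6∈{4}] nothing but 4 survives at r5c6. So r5c6=4.
Step 7. [r1c3∈{4}] nothing but 4 survives at r1c3, so r1c3=4.
Step 8. [r1c5∈{1}] r1c5 is down to just 1. So r1c5=1.
Step 9. [r3c1∈{3}] r3c1 is down to just 3 ⇒ r3c1=3.
Step 10. [r6c5∈{3}] r6c5 is down to just 3 ⇒ r6c5=3.
Step 11. [r5c4∈{5}] r5c4's peers cover all but 5. So r5c4=5.
Step 12. [r2c4∈{2}] r2c4's peers cover all but 2 ⇒ r2c4=2.
Step 13. [r5c2∈{1}] r5c2 has the single candidate 1, so r5c2=1.
Step 14. [r6c3∈{5}] r6c3 is down to just 5. So r6c3=5.
Step 15. [r1c2∈{2}] only 2 remains possible at r1c2 ⇒ r1c2=2.
Step 16. [r4c4∈{3}] only 3 remains possible at r4c4. So r4c4=3.

Answer: 5 2 4 6 1 3 / 1 3 6 2 4 5 / 3 5 1 4 6 2 / 4 6 2 3 5 1 / 6 1 3 5 2 4 / 2 4 5 1 3 6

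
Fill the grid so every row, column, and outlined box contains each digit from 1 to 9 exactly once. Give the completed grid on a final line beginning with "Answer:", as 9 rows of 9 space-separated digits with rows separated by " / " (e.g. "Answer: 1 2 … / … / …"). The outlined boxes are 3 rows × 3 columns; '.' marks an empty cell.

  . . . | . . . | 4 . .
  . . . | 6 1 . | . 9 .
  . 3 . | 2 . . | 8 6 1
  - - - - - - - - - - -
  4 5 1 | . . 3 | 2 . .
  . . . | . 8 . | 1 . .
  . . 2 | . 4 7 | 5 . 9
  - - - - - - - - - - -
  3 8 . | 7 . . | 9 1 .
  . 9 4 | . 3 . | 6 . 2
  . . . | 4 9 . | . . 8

Step 1. [r6c2∈{6}] nothing but 6 survives at r6c2. So r6c2=6.
Step 2. [r5c2∈{7}] r5c2's peers cover all but 7, so r5c2=7.
Step 3. [r5c1∈{9}] r5c1 has the single candidate 9 ⇒ r5c1=9.
Step 4. [r1c8∈{2,3,5,7}] across col 8, 2 lands solely at r1c8 ⇒ r1c8=2.
Step 5. [r6c8∈{3,8}] in row 6, 3 fits only at r6c8. So r6c8=3.
Step 6. [r1c4∈{3,5,8,9}] in col 4, 3 fits only at r1c4 ⇒ r1c4=3.
Step 7. [r7c5∈{2,5,6}] in col 5, 2 fits only at r7c5. So r7c5=2.
Step 8. [r2c9∈{3,5,7}] 3 has one home in col 9: r2c9, so r2c9=3.
Step 9. [r1c9∈{5,7}] 5 has one home in box 3: r1c9, so r1c9=5.
Step 10. [r3c5∈{5,7}] across col 5, 5 lands solely at r3c5, so r3c5=5.
Step 11. [r3c1∈{7}] nothing but 7 survives at r3c1. So r3c1=7.
Step 12. [r8c8∈{5,7}] r8c8 is the only open cell in row 8 admitting 7. So r8c8=7.
Step 13. [r9c8∈{5}] nothing but 5 survives at r9c8. So r9c8=5.
Step 14. [r8c4∈{1,5,8}] r8c4 is the only open cell in col 4 admitting 8, so r8c4=8.
Step 15. [r5c6∈{2,5,6}] 2 has one home in row 5: r5c6 ⇒ r5c6=2.
Step 16. [r3c3∈{9}] r3c3 is down to just 9. So r3c3=9.
Step 17. [r2c2∈{2,4}] r2c2 is the only open cell in col 2 admitting 4, so r2c2=4.
Step 18. [r2c1∈{2,5,8}] across row 2, 2 lands solely at r2c1, so r2c1=2.
Step 19. [r8c1∈{1,5}] r8c1 is the only open cell in col 1 admitting 5 ⇒ r8c1=5.
Step 20. [r7c3∈{6}] r7c3 is down to just 6 ⇒ r7c3=6.
Step 21. [r1c3∈{8}] r1c3 is down to just 8, so r1c3=8.
Step 22. [r9c1∈{1}] r9c1's peers cover all but 1, so r9c1=1.
Step 23. [r5c9∈{4,6}] r5c9 is the only open cell in row 5 admitting 6, so r5c9=6.
Step 24. [r9c2∈{2}] r9c2 has the single candidate 2. So r9c2=2.
Step 25. [r6c4∈{1}] r6c4's peers cover all but 1, so r6c4=1.
Step 26. [r1c5∈{7}] only 7 remains possible at r1c5 ⇒ r1c5=7.
Step 27. [r1c1∈{6}] r1c1's peers cover all but 6 ⇒ r1c1=6.
Step 28. [r2c6∈{8}] r2c6 is down to just 8, so r2c6=8.
Step 29. [r4c8∈{8}] r4c8 has the single candidate 8. So r4c8=8.
Step 30. [r2c7∈{7}] nothing but 7 survives at r2c7 ⇒ r2c7=7.
Step 31. [r5c4∈{5}] r5c4 has the single candidate 5, so r5c4=5.
Step 32. [r9c6∈{6}] only 6 remains possible at r9c6 ⇒ r9c6=6.
Step 33. [r5c8∈{4}] only 4 remains possible at r5c8. So r5c8=4.
Step 34. [r9c3∈{7}] r9c3 is down to just 7, so r9c3=7.
Step 35. [r1c2∈{1}] only 1 remains possible at r1c2, so r1c2=1.
Step 36. [r7c6∈{5}] only 5 remains possible at r7c6. So r7c6=5.
Step 37. [r4c9∈{7}] r4c9 has the single candidate 7 ⇒ r4c9=7.
Step 38. [r2c3∈{5}] nothing but 5 survives at r2c3. So r2c3=5.
Step 39. [r7c9∈{4}] r7c9 has the single candidate 4, so r7c9=4.
Step 40. [r6c1∈{8}] nothing but 8 survives at r6c1. So r6c1=8.
Step 41. [r4c5∈{6}] r4c5 has the single candidate 6. So r4c5=6.
Step 42. [r4c4∈{9}] nothing but 9 survives at r4c4 ⇒ r4c4=9.
Step 43. [r8c6∈{1}] nothing but 1 survives at r8c6 ⇒ r8c6=1.
Step 44. [r1c6∈{9}] only 9 remains possible at r1c6 ⇒ r1c6=9.
Step 45. [r5c3∈{3}] r5c3 is down to just 3. So r5c3=3.
Step 46. [r9c7∈{3}] r9c7 is down to just 3 ⇒ r9c7=3.
Step 47. [r3c6∈{4}] r3c6's peers cover all but 4. So r3c6=4.

Answer: 6 1 8 3 7 9 4 2 5 / 2 4 5 6 1 8 7 9 3 / 7 3 9 2 5 4 8 6 1 / 4 5 1 9 6 3 2 8 7 / 9 7 3 5 8 2 1 4 6 / 8 6 2 1 4 7 5 3 9 / 3 8 6 7 2 5 9 1 4 / 5 9 4 8 3 1 6 7 2 / 1 2 7 4 9 6 3 5 8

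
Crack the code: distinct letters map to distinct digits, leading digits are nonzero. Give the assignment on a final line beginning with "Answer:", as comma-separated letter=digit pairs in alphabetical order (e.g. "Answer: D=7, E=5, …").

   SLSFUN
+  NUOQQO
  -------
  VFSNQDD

Step 1. [col 1: N + O ≡ D (mod 10)] several values work for O in column 1 (N + O ≡ D (mod 10), carry-in 0); try O=6 ⇒ O=6.
Step 2. [col 1: N + O ≡ D (mod 10)] several values work for D in column 1 (N + O ≡ D (mod 10), carry-in 0); try D=9 ⇒ D=9.
Step 3. [col 1: N + O ≡ D (mod 10)] column 1 reads N+O+carry(0)=D with O=6, D=9; with digits 6,9 already taken and all letters distinct, the only value for N is 3. So N=3.
Step 4. [col 2: U + Q ≡ D (mod 10)] no forcing yet in column 2 (carry-in 0); U=4 is free and consistent — try it. So U=4.
Step 5. [V] V is the leading digit of a 7-digit sum of two 6-digit numbers; the final carry is exactly 1, so V=1.
Step 6. [col 2: U + Q ≡ D (mod 10)] in column 2 we have U+Q≡D with carry-in 0; given U=4, D=9 and digits 1,3,4,6,9 already taken and all letters distinct, that pins Q to 5, so Q=5.
Step 7. [col 3: F + Q ≡ Q (mod 10)] from column 3 (Q=5, carry-in 0, digits 1,3,4,5,6,9 already taken and all letters distinct): F must equal 0, so F=0.
Step 8. [col 4: S + O ≡ N (mod 10)] column 4: given O=6, N=3, carry-in 0, and digits 0,1,3,4,5,6,9 already taken and all letters distinct, S+O≡N (mod 10) forces S=7. So S=7.
Step 9. [col 5: L + U ≡ S (mod 10)] from column 5 (U=4, S=7, carry-in 1, digits 0,1,3,4,5,6,7,9 already taken and all letters distinct): L must equal 2 ⇒ L=2.

Answer: D=9, F=0, L=2, N=3, O=6, Q=5, S=7, U=4, V=1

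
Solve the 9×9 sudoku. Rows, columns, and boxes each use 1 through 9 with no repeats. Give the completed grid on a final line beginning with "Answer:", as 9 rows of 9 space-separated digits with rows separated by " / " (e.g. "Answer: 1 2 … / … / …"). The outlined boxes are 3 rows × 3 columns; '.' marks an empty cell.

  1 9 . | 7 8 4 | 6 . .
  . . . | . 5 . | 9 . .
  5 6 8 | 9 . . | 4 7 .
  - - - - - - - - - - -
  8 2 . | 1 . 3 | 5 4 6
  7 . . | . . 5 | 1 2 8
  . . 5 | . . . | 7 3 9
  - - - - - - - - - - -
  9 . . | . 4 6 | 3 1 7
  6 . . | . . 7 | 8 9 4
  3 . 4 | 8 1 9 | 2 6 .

Step 1. [r2c1∈{2,4}] 2 has one home in col 1: r2c1 ⇒ r2c1=2.
Step 2. [r5c3∈{3,6,9}] across col 3, 6 lands solely at r5c3. So r5c3=6.
Step 3. [r2c2∈{3,4,7}] r2c2 is the only open cell in row 2 admitting 4. So r2c2=4.
Step 4. [r1c9∈{2,3,5}] 2 has one home in row 1: r1c9. So r1c9=2.
Step 5. [r2c6∈{1}] only 1 remains possible at r2c6 ⇒ r2c6=1.
Step 6. [r2c9∈{3}] r2c9's peers cover all but 3, so r2c9=3.
Step 7. [r8c4∈{2,3,5}] col 4 places 3 nowhere but r8c4. So r8c4=3.
Step 8. [r8c5∈{2}] nothing but 2 survives at r8c5 ⇒ r8c5=2.
Step 9. [r6c4∈{2,4,6}] 2 has one home in col 4: r6c4, so r6c4=2.
Step 10. [r8c2∈{1,5}] in row 8, 5 fits only at r8c2. So r8c2=5.
Step 11. [r5c5∈{9}] r5c5 is down to just 9. So r5c5=9.
Step 12. [r3c5∈{3}] r3c5 has the single candidate 3. So r3c5=3.
Step 13. [r6c1∈{4}] nothing but 4 survives at r6c1, so r6c1=4.
Step 14. [r1c8∈{5}] r1c8's peers cover all but 5 ⇒ r1c8=5.
Step 15. [r3c6∈{2}] r3c6's peers cover all but 2 ⇒ r3c6=2.
Step 16. [r7c2∈{8}] only 8 remains possible at r7c2, so r7c2=8.
Step 17. [r4c3∈{9}] r4c3 has the single candidate 9 ⇒ r4c3=9.
Step 18. [r6c6∈{8}] only 8 remains possible at r6c6, so r6c6=8.
Step 19. [r5c2∈{3}] nothing but 3 survives at r5c2. So r5c2=3.
Step 20. [r4c5∈{7}] only 7 remains possible at r4c5, so r4c5=7.
Step 21. [r8c3∈{1}] r8c3 has the single candidate 1 ⇒ r8c3=1.
Step 22. [r7c3∈{2}] r7c3 has the single candidate 2. So r7c3=2.
Step 23. [r6c2∈{1}] r6c2 is down to just 1 ⇒ r6c2=1.
Step 24. [r6c5∈{6}] only 6 remains possible at r6c5 ⇒ r6c5=6.
Step 25. [r2c3∈{7}] r2c3's peers cover all but 7 ⇒ r2c3=7.
Step 26. [r2c4∈{6}] r2c4 is down to just 6, so r2c4=6.
Step 27. [r7c4∈{5}] r7c4's peers cover all but 5. So r7c4=5.
Step 28. [r9c2∈{7}] nothing but 7 survives at r9c2, so r9c2=7.
Step 29. [r9c9∈{5}] r9c9 has the single candidate 5. So r9c9=5.
Step 30. [r1c3∈{3}] r1c3's peers cover all but 3, so r1c3=3.
Step 31. [r2c8∈{8}] r2c8 has the single candidate 8. So r2c8=8.
Step 32. [r5c4∈{4}] r5c4 has the single candidate 4 ⇒ r5c4=4.
Step 33. [r3c9∈{1}] nothing but 1 survives at r3c9 ⇒ r3c9=1.

Answer: 1 9 3 7 8 4 6 5 2 / 2 4 7 6 5 1 9 8 3 / 5 6 8 9 3 2 4 7 1 / 8 2 9 1 7 3 5 4 6 / 7 3 6 4 9 5 1 2 8 / 4 1 5 2 6 8 7 3 9 / 9 8 2 5 4 6 3 1 7 / 6 5 1 3 2 7 8 9 4 / 3 7 4 8 1 9 2 6 5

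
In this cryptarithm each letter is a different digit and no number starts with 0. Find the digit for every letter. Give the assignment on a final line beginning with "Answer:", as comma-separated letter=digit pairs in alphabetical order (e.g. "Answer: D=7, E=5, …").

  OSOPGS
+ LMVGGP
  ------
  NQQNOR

Step 1. [col 1: S + P ≡ R (mod 10)] column 1 (S + P ≡ R (mod 10), carry-in 0) doesn't pin S yet; pick S=2 and continue ⇒ S=2.
Step 2. [col 1: S + P ≡ R (mod 10)] several values work for P in column 1 (S + P ≡ R (mod 10), carry-in 0); try P=8 ⇒ P=8.
Step 3. [col 1: S + P ≡ R (mod 10)] in column 1 we have S+P≡R with carry-in 0; given S=2, P=8 and digits 2,8 already taken and all letters distinct, that pins R to 0, so R=0.
Step 4. [col 2: G + G ≡ O (mod 10)] column 2 (G + G ≡ O (mod 10), carry-in 1) doesn't pin G yet; pick G=1 and continue, so G=1.
Step 5. [col 2: G + G ≡ O (mod 10)] column 2 reads G+G+carry(1)=O with G=1; with digits 0,1,2,8 already taken and all letters distinct, the only value for O is 3 ⇒ O=3.
Step 6. [col 3: P + G ≡ N (mod 10)] in column 3 we have P+G≡N with carry-in 0; given P=8, G=1 and digits 0,1,2,3,8 already taken and all letters distinct, that pins N to 9, so N=9.
Step 7. [col 4: O + V ≡ Q (mod 10)] column 4: given O=3, carry-in 0, and digits 0,1,2,3,8,9 already taken and all letters distinct, O+V≡Q (mod 10) forces V=4. So V=4.
Step 8. [col 4: O + V ≡ Q (mod 10)] from column 4 (O=3, V=4, carry-in 0, digits 0,1,2,3,4,8,9 already taken and all letters distinct): Q must equal 7, so Q=7.
Step 9. [col 5: S + M ≡ Q (mod 10)] in column 5 we have S+M≡Q with carry-in 0; given S=2, Q=7 and digits 0,1,2,3,4,7,8,9 already taken and all letters distinct, that pins M to 5. So M=5.
Step 10. [col 6: O + L ≡ N (mod 10)] from column 6 (O=3, N=9, carry-in 0, digits 0,1,2,3,4,5,7,8,9 already taken and all letters distinct): L must equal 6 ⇒ L=6.

Answer: G=1, L=6, M=5, N=9, O=3, P=8, Q=7, R=0, S=2, V=4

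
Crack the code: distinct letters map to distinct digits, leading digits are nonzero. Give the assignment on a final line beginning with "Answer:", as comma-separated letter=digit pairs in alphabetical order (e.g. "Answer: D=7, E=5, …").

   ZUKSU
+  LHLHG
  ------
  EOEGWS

Step 1. [col 1: U + G ≡ S (mod 10)] several values work for U in column 1 (U + G ≡ S (mod 10), carry-in 0); try U=2 ⇒ U=2.
Step 2. [col 1: U + G ≡ S (mod 10)] no forcing yet in column 1 (carry-in 0); S=7 is free and consistent — try it ⇒ S=7.
Step 3. [E] E is the leading digit of a 6-digit sum of two 5-digit numbers; the final carry is exactly 1, so E=1.
Step 4. [col 1: U + G ≡ S (mod 10)] column 1: given U=2, S=7, carry-in 0, and digits 1,2,7 already taken and all letters distinct, U+G≡S (mod 10) forces G=5, so G=5.
Step 5. [col 2: S + H ≡ W (mod 10)] H=9 is one option consistent with column 2 (S + H ≡ W (mod 10), carry-in 0) — take it ⇒ H=9.
Step 6. [col 2: S + H ≡ W (mod 10)] column 2 reads S+H+carry(0)=W with S=7, H=9; with digits 1,2,5,7,9 already taken and all letters distinct, the only value for W is 6 ⇒ W=6.
Step 7. [col 3: K + L ≡ G (mod 10)] several values work for K in column 3 (K + L ≡ G (mod 10), carry-in 1); try K=0. So K=0.
Step 8. [col 3: K + L ≡ G (mod 10)] column 3: given K=0, G=5, carry-in 1, and digits 0,1,2,5,6,7,9 already taken and all letters distinct, K+L≡G (mod 10) forces L=4 ⇒ L=4.
Step 9. [col 5: Z + L ≡ O (mod 10)] column 5 (Z + L ≡ O (mod 10), carry-in 1) doesn't pin Z yet; pick Z=8 and continue, so Z=8.
Step 10. [col 5: Z + L ≡ O (mod 10)] column 5 reads Z+L+carry(1)=O with Z=8, L=4; with digits 0,1,2,4,5,6,7,8,9 already taken and all letters distinct, the only value for O is 3, so O=3.

Answer: E=1, G=5, H=9, K=0, L=4, O=3, S=7, U=2, W=6, Z=8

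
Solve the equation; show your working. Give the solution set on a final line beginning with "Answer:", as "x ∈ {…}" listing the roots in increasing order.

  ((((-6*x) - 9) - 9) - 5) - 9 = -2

Step 1. [((((-6*x) - 9) - 9) - 5) - 9 = -2] add 9: x sits inside (… - 9), so sub: (((-6*x) - 9) - 9) - 5 = 7.
Step 2. [(((-6*x) - 9) - 9) - 5 = 7] peel the -5: add 5 from each side ⇒ sub: ((-6*x) - 9) - 9 = 12.
Step 3. [((-6*x) - 9) - 9 = 12] -9 is outermost — add 9 both sides, so sub: (-6*x) - 9 = 21.
Step 4. [(-6*x) - 9 = 21] peel the -9: add 9 from each side ⇒ sub: -6*x = 30.
Step 5. [-6*x = 30] LHS = -6·(…); ÷-6 both sides, so div: x = -5.

Answer: x ∈ {-5}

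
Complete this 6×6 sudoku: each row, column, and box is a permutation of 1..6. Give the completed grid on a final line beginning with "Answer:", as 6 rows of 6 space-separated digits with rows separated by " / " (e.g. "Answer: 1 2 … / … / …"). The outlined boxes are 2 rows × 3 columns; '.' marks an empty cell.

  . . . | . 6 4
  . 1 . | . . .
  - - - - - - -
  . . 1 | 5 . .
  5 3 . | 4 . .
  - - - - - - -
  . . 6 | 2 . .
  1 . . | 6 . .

Step 1. [r4c3∈{2}] only 2 remains possible at r4c3. So r4c3=2.
Step 2. [r2c4∈{3}] r2c4 has the single candidate 3. So r2c4=3.
Step 3. [r2c1∈{2,4,6}] r2c1 is the only open cell in row 2 admitting 6, so r2c1=6.
Step 4. [r6c2∈{2,4,5}] r6c2 is the only open cell in row 6 admitting 2. So r6c2=2.
Step 5. [r1c2∈{5}] r1c2 has the single candidate 5 ⇒ r1c2=5.
Step 6. [r6c3∈{3,4,5}] across col 3, 5 lands solely at r6c3 ⇒ r6c3=5.
Step 7. [r5c1∈{3,4}] in box 5, 3 fits only at r5c1 ⇒ r5c1=3.
Step 8. [r4c5∈{1}] r4c5 is down to just 1. So r4c5=1.
Step 9. [r6c5∈{3,4}] r6c5 is the only open cell in row 6 admitting 4. So r6c5=4.
Step 10. [r3c5∈{2,3}] col 5 places 3 nowhere but r3c5, so r3c5=3.
Step 11. [r5c5∈{5}] only 5 remains possible at r5c5 ⇒ r5c5=5.
Step 12. [r3c2∈{4,6}] across col 2, 6 lands solely at r3c2 ⇒ r3c2=6.
Step 13. [r3c6∈{2}] r3c6 is down to just 2. So r3c6=2.
Step 14. [r2c5∈{2}] nothing but 2 survives at r2c5, so r2c5=2.
Step 15. [r2c6∈{5}] r2c6's peers cover all but 5 ⇒ r2c6=5.
Step 16. [r6c6∈{3}] r6c6's peers cover all but 3, so r6c6=3.
Step 17. [r4c6∈{6}] r4c6's peers cover all but 6 ⇒ r4c6=6.
Step 18. [r1c1∈{2}] r1c1 is down to just 2, so r1c1=2.
Step 19. [r3c1∈{4}] r3c1 is down to just 4 ⇒ r3c1=4.
Step 20. [r5c6∈{1}] r5c6 is down to just 1. So r5c6=1.
Step 21. [r5c2∈{4}] r5c2 has the single candidate 4. So r5c2=4.
Step 22. [r1c4∈{1}] nothing but 1 survives at r1c4. So r1c4=1.
Step 23. [r2c3∈{4}] r2c3 is down to just 4 ⇒ r2c3=4.
Step 24. [r1c3∈{3}] r1c3 has the single candidate 3 ⇒ r1c3=3.

Answer: 2 5 3 1 6 4 / 6 1 4 3 2 5 / 4 6 1 5 3 2 / 5 3 2 4 1 6 / 3 4 6 2 5 1 / 1 2 5 6 4 3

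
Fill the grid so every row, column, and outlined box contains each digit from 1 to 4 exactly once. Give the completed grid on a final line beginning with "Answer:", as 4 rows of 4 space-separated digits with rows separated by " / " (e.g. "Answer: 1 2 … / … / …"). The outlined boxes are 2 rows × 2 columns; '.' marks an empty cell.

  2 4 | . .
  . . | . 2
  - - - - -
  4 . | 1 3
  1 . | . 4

Step 1. [r4c2∈{2,3}] row 4 places 3 nowhere but r4c2 ⇒ r4c2=3.
Step 2. [r2c3∈{3,4}] in row 2, 4 fits only at r2c3, so r2c3=4.
Step 3. [r2c2∈{1}] r2c2's peers cover all but 1. So r2c2=1.
Step 4. [r4c3∈{2}] only 2 remains possible at r4c3. So r4c3=2.
Step 5. [r1c3∈{3}] nothing but 3 survives at r1c3 ⇒ r1c3=3.
Step 6. [r2c1∈{3}] only 3 remains possible at r2c1, so r2c1=3.
Step 7. [r1c4∈{1}] r1c4 is down to just 1, so r1c4=1.
Step 8. [r3c2∈{2}] nothing but 2 survives at r3c2, so r3c2=2.

Answer: 2 4 3 1 / 3 1 4 2 / 4 2 1 3 / 1 3 2 4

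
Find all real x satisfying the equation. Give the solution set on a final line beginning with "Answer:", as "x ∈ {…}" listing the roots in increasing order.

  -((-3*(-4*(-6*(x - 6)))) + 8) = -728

Step 1. [-((-3*(-4*(-6*(x - 6)))) + 8) = -728] leading − — multiply by −1, so neg: (-3*(-4*(-6*(x - 6)))) + 8 = 728.
Step 2. [(-3*(-4*(-6*(x - 6)))) + 8 = 728] subtract 8: x sits inside (… + 8), so sub: -3*(-4*(-6*(x - 6))) = 720.
Step 3. [-3*(-4*(-6*(x - 6))) = 720] LHS = -3·(…); ÷-3 both sides. So div: -4*(-6*(x - 6)) = -240.
Step 4. [-4*(-6*(x - 6)) = -240] leading coefficient -4: divide by -4 ⇒ div: -6*(x - 6) = 60.
Step 5. [-6*(x - 6) = 60] -6·(inner) — divide through by -6 ⇒ div: x - 6 = -10.
Step 6. [x - 6 = -10] peel the -6: add 6 from each side ⇒ sub: x = -4.

Answer: x ∈ {-4}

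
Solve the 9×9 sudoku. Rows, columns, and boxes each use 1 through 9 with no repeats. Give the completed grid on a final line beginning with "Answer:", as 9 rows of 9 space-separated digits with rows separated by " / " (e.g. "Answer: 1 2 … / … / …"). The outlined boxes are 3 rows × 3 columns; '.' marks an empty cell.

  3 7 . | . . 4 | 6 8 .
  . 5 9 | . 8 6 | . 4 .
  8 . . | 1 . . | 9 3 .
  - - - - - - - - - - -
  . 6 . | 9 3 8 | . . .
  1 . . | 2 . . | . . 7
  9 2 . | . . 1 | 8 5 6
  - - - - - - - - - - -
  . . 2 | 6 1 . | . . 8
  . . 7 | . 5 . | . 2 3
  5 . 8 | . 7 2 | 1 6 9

Step 1. [r7c1∈{4}] r7c1 has the single candidate 4, so r7c1=4.
Step 2. [r4c9∈{1,2,4}] col 9 places 4 nowhere but r4c9 ⇒ r4c9=4.
Step 3. [r2c7∈{2,7}] box 3 places 7 nowhere but r2c7 ⇒ r2c7=7.
Step 4. [r6c5∈{4}] r6c5 has the single candidate 4 ⇒ r6c5=4.
Step 5. [r9c2∈{3}] r9c2 is down to just 3 ⇒ r9c2=3.
Step 6. [r8c6∈{9}] only 9 remains possible at r8c6. So r8c6=9.
Step 7. [r3c5∈{2}] r3c5 has the single candidate 2. So r3c5=2.
Step 8. [r1c9∈{1,2,5}] in row 1, 2 fits only at r1c9. So r1c9=2.
Step 9. [r3c2∈{4}] only 4 remains possible at r3c2, so r3c2=4.
Step 10. [r5c6∈{5}] only 5 remains possible at r5c6. So r5c6=5.
Step 11. [r8c4∈{4,8}] in row 8, 8 fits only at r8c4, so r8c4=8.
Step 12. [r5c3∈{3,4}] in row 5, 4 fits only at r5c3. So r5c3=4.
Step 13. [r4c8∈{1}] nothing but 1 survives at r4c8, so r4c8=1.
Step 14. [r7c8∈{7}] r7c8's peers cover all but 7 ⇒ r7c8=7.
Step 15. [r5c5∈{6}] nothing but 6 survives at r5c5, so r5c5=6.
Step 16. [r7c6∈{3}] only 3 remains possible at r7c6 ⇒ r7c6=3.
Step 17. [r1c3∈{1}] r1c3 is down to just 1. So r1c3=1.
Step 18. [r9c4∈{4}] r9c4 has the single candidate 4 ⇒ r9c4=4.
Step 19. [r6c4∈{7}] r6c4's peers cover all but 7. So r6c4=7.
Step 20. [r1c4∈{5}] r1c4 is down to just 5 ⇒ r1c4=5.
Step 21. [r7c7∈{5}] r7c7 has the single candidate 5. So r7c7=5.
Step 22. [r3c6∈{7}] r3c6 is down to just 7. So r3c6=7.
Step 23. [r2c9∈{1}] r2c9 is down to just 1 ⇒ r2c9=1.
Step 24. [r8c2∈{1}] only 1 remains possible at r8c2, so r8c2=1.
Step 25. [r5c8∈{9}] only 9 remains possible at r5c8. So r5c8=9.
Step 26. [r8c7∈{4}] only 4 remains possible at r8c7 ⇒ r8c7=4.
Step 27. [r3c3∈{6}] nothing but 6 survives at r3c3, so r3c3=6.
Step 28. [r4c7∈{2}] r4c7's peers cover all but 2 ⇒ r4c7=2.
Step 29. [r1c5∈{9}] r1c5's peers cover all but 9. So r1c5=9.
Step 30. [r7c2∈{9}] only 9 remains possible at r7c2, so r7c2=9.
Step 31. [r4c3∈{5}] r4c3 is down to just 5 ⇒ r4c3=5.
Step 32. [r6c3∈{3}] r6c3 is down to just 3 ⇒ r6c3=3.
Step 33. [r5c7∈{3}] nothing but 3 survives at r5c7. So r5c7=3.
Step 34. [r2c1∈{2}] r2c1 is down to just 2. So r2c1=2.
Step 35. [r2c4∈{3}] r2c4 has the single candidate 3. So r2c4=3.
Step 36. [r4c1∈{7}] r4c1 is down to just 7, so r4c1=7.
Step 37. [r5c2∈{8}] only 8 remains possible at r5c2. So r5c2=8.
Step 38. [r3c9∈{5}] r3c9 has the single candidate 5. So r3c9=5.
Step 39. [r8c1∈{6}] r8c1 has the single candidate 6, so r8c1=6.

Answer: 3 7 1 5 9 4 6 8 2 / 2 5 9 3 8 6 7 4 1 / 8 4 6 1 2 7 9 3 5 / 7 6 5 9 3 8 2 1 4 / 1 8 4 2 6 5 3 9 7 / 9 2 3 7 4 1 8 5 6 / 4 9 2 6 1 3 5 7 8 / 6 1 7 8 5 9 4 2 3 / 5 3 8 4 7 2 1 6 9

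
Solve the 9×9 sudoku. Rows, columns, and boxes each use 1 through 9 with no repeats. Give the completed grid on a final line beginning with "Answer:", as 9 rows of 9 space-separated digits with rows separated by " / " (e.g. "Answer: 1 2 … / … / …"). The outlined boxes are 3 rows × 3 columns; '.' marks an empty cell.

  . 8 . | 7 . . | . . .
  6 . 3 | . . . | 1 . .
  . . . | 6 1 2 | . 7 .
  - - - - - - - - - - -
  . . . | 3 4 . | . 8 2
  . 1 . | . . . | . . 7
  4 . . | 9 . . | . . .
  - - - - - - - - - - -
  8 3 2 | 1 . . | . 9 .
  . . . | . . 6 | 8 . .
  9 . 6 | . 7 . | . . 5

Step 1. [r3c1∈{5}] nothing but 5 survives at r3c1. So r3c1=5.
Step 2. [r9c2∈{4}] nothing but 4 survives at r9c2. So r9c2=4.
Step 3. [r7c5∈{5}] only 5 remains possible at r7c5. So r7c5=5.
Step 4. [r4c1∈{7}] r4c1's peers cover all but 7, so r4c1=7.
Step 5. [r3c2∈{9}] r3c2 is down to just 9. So r3c2=9.
Step 6. [r9c8∈{1,2,3}] across row 9, 1 lands solely at r9c8, so r9c8=1.
Step 7. [r7c6∈{4}] only 4 remains possible at r7c6 ⇒ r7c6=4.
Step 8. [r2c4∈{4,5,8}] in col 4, 4 fits only at r2c4, so r2c4=4.
Step 9. [r5c4∈{2,5,8}] across col 4, 5 lands solely at r5c4 ⇒ r5c4=5.
Step 10. [r5c6∈{8}] r5c6's peers cover all but 8. So r5c6=8.
Step 11. [r8c5∈{2,3,9}] across row 8, 9 lands solely at r8c5, so r8c5=9.
Step 12. [r1c5∈{3}] nothing but 3 survives at r1c5. So r1c5=3.
Step 13. [r8c3∈{1,5,7}] r8c3 is the only open cell in col 3 admitting 7, so r8c3=7.
Step 14. [r3c3∈{4}] only 4 remains possible at r3c3 ⇒ r3c3=4.
Step 15. [r3c7∈{3}] only 3 remains possible at r3c7, so r3c7=3.
Step 16. [r9c7∈{2}] r9c7's peers cover all but 2, so r9c7=2.
Step 17. [r6c9∈{1,3,6}] col 9 places 1 nowhere but r6c9 ⇒ r6c9=1.
Step 18. [r6c8∈{3,5,6}] 3 has one home in row 6: r6c8 ⇒ r6c8=3.
Step 19. [r8c8∈{4}] r8c8's peers cover all but 4. So r8c8=4.
Step 20. [r5c8∈{6}] only 6 remains possible at r5c8 ⇒ r5c8=6.
Step 21. [r6c7∈{5}] r6c7 is down to just 5. So r6c7=5.
Step 22. [r4c7∈{9}] nothing but 9 survives at r4c7. So r4c7=9.
Step 23. [r1c9∈{4,6,9}] in col 9, 4 fits only at r1c9. So r1c9=4.
Step 24. [r2c9∈{8,9}] in col 9, 9 fits only at r2c9 ⇒ r2c9=9.
Step 25. [r4c2∈{5,6}] in row 4, 6 fits only at r4c2. So r4c2=6.
Step 26. [r6c2∈{2}] nothing but 2 survives at r6c2. So r6c2=2.
Step 27. [r2c6∈{5}] r2c6's peers cover all but 5. So r2c6=5.
Step 28. [r1c1∈{1,2}] r1c1 is the only open cell in col 1 admitting 2 ⇒ r1c1=2.
Step 29. [r1c7∈{6}] r1c7's peers cover all but 6, so r1c7=6.
Step 30. [r1c8∈{5}] r1c8 is down to just 5 ⇒ r1c8=5.
Step 31. [r2c8∈{2}] r2c8's peers cover all but 2 ⇒ r2c8=2.
Step 32. [r8c2∈{5}] only 5 remains possible at r8c2. So r8c2=5.
Step 33. [r6c5∈{6}] r6c5 has the single candidate 6, so r6c5=6.
Step 34. [r6c6∈{7}] only 7 remains possible at r6c6. So r6c6=7.
Step 35. [r2c5∈{8}] nothing but 8 survives at r2c5, so r2c5=8.
Step 36. [r6c3∈{8}] r6c3 is down to just 8. So r6c3=8.
Step 37. [r5c3∈{9}] r5c3 has the single candidate 9, so r5c3=9.
Step 38. [r9c4∈{8}] r9c4's peers cover all but 8 ⇒ r9c4=8.
Step 39. [r9c6∈{3}] nothing but 3 survives at r9c6, so r9c6=3.
Step 40. [r8c9∈{3}] r8c9's peers cover all but 3. So r8c9=3.
Step 41. [r8c4∈{2}] only 2 remains possible at r8c4, so r8c4=2.
Step 42. [r1c6∈{9}] nothing but 9 survives at r1c6 ⇒ r1c6=9.
Step 43. [r5c7∈{4}] r5c7 is down to just 4 ⇒ r5c7=4.
Step 44. [r1c3∈{1}] nothing but 1 survives at r1c3 ⇒ r1c3=1.
Step 45. [r4c3∈{5}] only 5 remains possible at r4c3, so r4c3=5.
Step 46. [r4c6∈{1}] nothing but 1 survives at r4c6, so r4c6=1.
Step 47. [r2c2∈{7}] r2c2's peers cover all but 7 ⇒ r2c2=7.
Step 48. [r5c1∈{3}] r5c1's peers cover all but 3. So r5c1=3.
Step 49. [r5c5∈{2}] only 2 remains possible at r5c5 ⇒ r5c5=2.
Step 50. [r8c1∈{1}] r8c1 has the single candidate 1, so r8c1=1.
Step 51. [r3c9∈{8}] r3c9 has the single candidate 8, so r3c9=8.
Step 52. [r7c7∈{7}] r7c7 has the single candidate 7 ⇒ r7c7=7.
Step 53. [r7c9∈{6}] r7c9 is down to just 6, so r7c9=6.

Answer: 2 8 1 7 3 9 6 5 4 / 6 7 3 4 8 5 1 2 9 / 5 9 4 6 1 2 3 7 8 / 7 6 5 3 4 1 9 8 2 / 3 1 9 5 2 8 4 6 7 / 4 2 8 9 6 7 5 3 1 / 8 3 2 1 5 4 7 9 6 / 1 5 7 2 9 6 8 4 3 / 9 4 6 8 7 3 2 1 5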